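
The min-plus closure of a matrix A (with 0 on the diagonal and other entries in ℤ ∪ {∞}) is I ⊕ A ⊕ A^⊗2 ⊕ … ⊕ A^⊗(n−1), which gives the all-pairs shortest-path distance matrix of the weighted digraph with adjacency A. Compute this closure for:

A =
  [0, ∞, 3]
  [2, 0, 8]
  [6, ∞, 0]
Closure =
  [0, ∞, 3]
  [2, 0, 5]
  [6, ∞, 0]

This is the Floyd-Warshall all-pairs shortest-path computation. For each intermediate vertex k = 0, 1, …, 2, update dist[i][j] ← min(dist[i][j], dist[i][k] + dist[k][j]). The final matrix gives, for each (i, j), the minimum total weight of any directed path from i to j (possibly empty when i = j).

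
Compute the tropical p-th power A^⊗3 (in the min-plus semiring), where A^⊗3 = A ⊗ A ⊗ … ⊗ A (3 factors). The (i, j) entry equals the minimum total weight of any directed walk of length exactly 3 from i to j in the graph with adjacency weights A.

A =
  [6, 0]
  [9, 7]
A^⊗3 =
  [15, 9]
  [18, 15]

Each entry (A^⊗3)_ij equals the minimum over all length-3 walks i = v_0 → v_1 → … → v_3 = j of Σ_t A[v_t][v_{t+1}]. For example, for (i, j) = (0, 1) we minimise over 4 possible intermediate vertex sequences; the minimum is 9, attained along the walk 0 → 1 → 0 → 1.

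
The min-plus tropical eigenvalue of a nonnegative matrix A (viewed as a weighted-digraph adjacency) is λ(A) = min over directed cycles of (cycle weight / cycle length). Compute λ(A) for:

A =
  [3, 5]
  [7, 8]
λ(A) = 3

Enumerate directed cycles and compute their means (weight / length). Sample:
  cycle 0 → 0: weight = 3, length = 1, mean = 3/1 ≈ 3.000
  cycle 1 → 1: weight = 8, length = 1, mean = 8/1 ≈ 8.000
  cycle 0 → 1 → 0: weight = 12, length = 2, mean = 12/2 ≈ 6.000
  cycle 1 → 0 → 1: weight = 12, length = 2, mean = 12/2 ≈ 6.000
Minimum mean = 3.000, attained e.g. along the cycle 0 → 0 with weight 3 and length 1. So λ(A) = 3/1 = 3.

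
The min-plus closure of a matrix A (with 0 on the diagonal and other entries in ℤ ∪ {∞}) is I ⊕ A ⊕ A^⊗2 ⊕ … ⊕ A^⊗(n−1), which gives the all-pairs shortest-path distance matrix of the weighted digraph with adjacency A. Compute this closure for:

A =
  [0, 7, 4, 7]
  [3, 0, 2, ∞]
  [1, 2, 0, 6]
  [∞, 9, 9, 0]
Closure =
  [0, 6, 4, 7]
  [3, 0, 2, 8]
  [1, 2, 0, 6]
  [10, 9, 9, 0]

This is the Floyd-Warshall all-pairs shortest-path computation. For each intermediate vertex k = 0, 1, …, 3, update dist[i][j] ← min(dist[i][j], dist[i][k] + dist[k][j]). The final matrix gives, for each (i, j), the minimum total weight of any directed path from i to j (possibly empty when i = j).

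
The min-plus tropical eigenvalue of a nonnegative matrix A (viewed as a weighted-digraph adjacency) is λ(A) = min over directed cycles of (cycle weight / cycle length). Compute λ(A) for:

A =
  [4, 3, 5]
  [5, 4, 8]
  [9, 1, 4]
λ(A) = 11/3

Enumerate directed cycles and compute their means (weight / length). Sample:
  cycle 0 → 0: weight = 4, length = 1, mean = 4/1 ≈ 4.000
  cycle 1 → 1: weight = 4, length = 1, mean = 4/1 ≈ 4.000
  cycle 2 → 2: weight = 4, length = 1, mean = 4/1 ≈ 4.000
  cycle 0 → 1 → 0: weight = 8, length = 2, mean = 8/2 ≈ 4.000
  cycle 0 → 2 → 0: weight = 14, length = 2, mean = 14/2 ≈ 7.000
  cycle 1 → 0 → 1: weight = 8, length = 2, mean = 8/2 ≈ 4.000
Minimum mean = 3.667, attained e.g. along the cycle 0 → 2 → 1 → 0 with weight 11 and length 3. So λ(A) = 11/3 = 11/3.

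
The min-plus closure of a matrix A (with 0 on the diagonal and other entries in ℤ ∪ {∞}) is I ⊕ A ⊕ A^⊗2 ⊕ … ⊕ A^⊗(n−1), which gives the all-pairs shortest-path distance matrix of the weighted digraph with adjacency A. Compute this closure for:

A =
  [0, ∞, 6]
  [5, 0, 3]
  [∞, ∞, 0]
Closure =
  [0, ∞, 6]
  [5, 0, 3]
  [∞, ∞, 0]

This is the Floyd-Warshall all-pairs shortest-path computation. For each intermediate vertex k = 0, 1, …, 2, update dist[i][j] ← min(dist[i][j], dist[i][k] + dist[k][j]). The final matrix gives, for each (i, j), the minimum total weight of any directed path from i to j (possibly empty when i = j).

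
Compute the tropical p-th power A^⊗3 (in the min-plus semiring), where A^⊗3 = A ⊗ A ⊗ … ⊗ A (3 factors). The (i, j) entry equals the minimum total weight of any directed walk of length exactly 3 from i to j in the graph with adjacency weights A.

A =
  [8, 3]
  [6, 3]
A^⊗3 =
  [12, 9]
  [12, 9]

Each entry (A^⊗3)_ij equals the minimum over all length-3 walks i = v_0 → v_1 → … → v_3 = j of Σ_t A[v_t][v_{t+1}]. For example, for (i, j) = (0, 1) we minimise over 4 possible intermediate vertex sequences; the minimum is 9, attained along the walk 0 → 1 → 1 → 1.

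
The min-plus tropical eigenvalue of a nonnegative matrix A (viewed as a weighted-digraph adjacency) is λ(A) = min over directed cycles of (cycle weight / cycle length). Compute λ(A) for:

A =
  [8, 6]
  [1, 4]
λ(A) = 7/2

Enumerate directed cycles and compute their means (weight / length). Sample:
  cycle 0 → 0: weight = 8, length = 1, mean = 8/1 ≈ 8.000
  cycle 1 → 1: weight = 4, length = 1, mean = 4/1 ≈ 4.000
  cycle 0 → 1 → 0: weight = 7, length = 2, mean = 7/2 ≈ 3.500
  cycle 1 → 0 → 1: weight = 7, length = 2, mean = 7/2 ≈ 3.500
Minimum mean = 3.500, attained e.g. along the cycle 0 → 1 → 0 with weight 7 and length 2. So λ(A) = 7/2 = 7/2.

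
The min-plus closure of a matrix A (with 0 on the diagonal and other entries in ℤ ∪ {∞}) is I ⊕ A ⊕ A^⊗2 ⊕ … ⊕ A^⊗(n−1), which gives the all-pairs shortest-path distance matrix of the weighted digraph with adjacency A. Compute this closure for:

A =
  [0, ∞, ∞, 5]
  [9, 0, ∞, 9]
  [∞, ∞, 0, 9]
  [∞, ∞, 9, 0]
Closure =
  [0, ∞, 14, 5]
  [9, 0, 18, 9]
  [∞, ∞, 0, 9]
  [∞, ∞, 9, 0]

This is the Floyd-Warshall all-pairs shortest-path computation. For each intermediate vertex k = 0, 1, …, 3, update dist[i][j] ← min(dist[i][j], dist[i][k] + dist[k][j]). The final matrix gives, for each (i, j), the minimum total weight of any directed path from i to j (possibly empty when i = j).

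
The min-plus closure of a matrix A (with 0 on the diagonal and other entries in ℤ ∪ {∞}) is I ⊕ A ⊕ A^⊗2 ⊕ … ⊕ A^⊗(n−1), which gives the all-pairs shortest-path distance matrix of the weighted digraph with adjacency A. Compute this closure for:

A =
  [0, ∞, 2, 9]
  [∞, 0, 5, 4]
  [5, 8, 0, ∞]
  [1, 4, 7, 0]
Closure =
  [0, 10, 2, 9]
  [5, 0, 5, 4]
  [5, 8, 0, 12]
  [1, 4, 3, 0]

This is the Floyd-Warshall all-pairs shortest-path computation. For each intermediate vertex k = 0, 1, …, 3, update dist[i][j] ← min(dist[i][j], dist[i][k] + dist[k][j]). The final matrix gives, for each (i, j), the minimum total weight of any directed path from i to j (possibly empty when i = j).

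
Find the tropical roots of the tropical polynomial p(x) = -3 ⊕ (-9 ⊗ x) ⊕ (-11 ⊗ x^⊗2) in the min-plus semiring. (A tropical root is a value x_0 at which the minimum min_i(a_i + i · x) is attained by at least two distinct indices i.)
Roots: {2, 6}

Each tropical root is a break point of the lower envelope of the lines y = a_i + i · x (there are 3 lines, with slopes 0, 1, ..., 2). Only the lines that attain the minimum somewhere contribute to roots; other lines are dominated. Here the surviving (envelope) indices are i = 2, i = 1, i = 0.
Intersections between consecutive envelope lines give the roots: for adjacent envelope indices i < j the intersection is x = (a_i − a_j) / (j − i). Reading off the sorted break points: {2, 6}.
Verification: at each break x_0, at least two indices attain the minimum of min_i(a_i + i · x_0).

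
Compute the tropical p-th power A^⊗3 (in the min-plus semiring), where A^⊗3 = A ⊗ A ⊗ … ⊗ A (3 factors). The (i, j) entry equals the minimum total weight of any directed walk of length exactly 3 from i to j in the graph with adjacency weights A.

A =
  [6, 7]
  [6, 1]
A^⊗3 =
  [14, 9]
  [8, 3]

Each entry (A^⊗3)_ij equals the minimum over all length-3 walks i = v_0 → v_1 → … → v_3 = j of Σ_t A[v_t][v_{t+1}]. For example, for (i, j) = (0, 1) we minimise over 4 possible intermediate vertex sequences; the minimum is 9, attained along the walk 0 → 1 → 1 → 1.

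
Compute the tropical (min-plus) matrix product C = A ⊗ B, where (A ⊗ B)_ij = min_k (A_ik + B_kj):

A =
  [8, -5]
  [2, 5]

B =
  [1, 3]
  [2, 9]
A ⊗ B =
  [-3, 4]
  [3, 5]

Apply the min-plus product entry-by-entry:
  C[0][0] = min over k of (A[0][0] + B[0][0] = 8 + 1 = 9, A[0][1] + B[1][0] = -5 + 2 = -3) = -3 (attained at k = 1)
  C[0][1] = min over k of (A[0][0] + B[0][1] = 8 + 3 = 11, A[0][1] + B[1][1] = -5 + 9 = 4) = 4 (attained at k = 1)
  C[1][0] = min over k of (A[1][0] + B[0][0] = 2 + 1 = 3, A[1][1] + B[1][0] = 5 + 2 = 7) = 3 (attained at k = 0)
  C[1][1] = min over k of (A[1][0] + B[0][1] = 2 + 3 = 5, A[1][1] + B[1][1] = 5 + 9 = 14) = 5 (attained at k = 0)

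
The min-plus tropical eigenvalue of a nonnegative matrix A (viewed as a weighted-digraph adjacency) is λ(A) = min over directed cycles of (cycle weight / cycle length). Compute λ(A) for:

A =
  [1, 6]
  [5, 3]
λ(A) = 1

Enumerate directed cycles and compute their means (weight / length). Sample:
  cycle 0 → 0: weight = 1, length = 1, mean = 1/1 ≈ 1.000
  cycle 1 → 1: weight = 3, length = 1, mean = 3/1 ≈ 3.000
  cycle 0 → 1 → 0: weight = 11, length = 2, mean = 11/2 ≈ 5.500
  cycle 1 → 0 → 1: weight = 11, length = 2, mean = 11/2 ≈ 5.500
Minimum mean = 1.000, attained e.g. along the cycle 0 → 0 with weight 1 and length 1. So λ(A) = 1/1 = 1.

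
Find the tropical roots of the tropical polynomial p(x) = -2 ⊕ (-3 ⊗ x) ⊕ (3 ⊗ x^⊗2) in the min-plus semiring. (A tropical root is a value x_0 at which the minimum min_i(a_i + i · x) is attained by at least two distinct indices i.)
Roots: {-6, 1}

Each tropical root is a break point of the lower envelope of the lines y = a_i + i · x (there are 3 lines, with slopes 0, 1, ..., 2). Only the lines that attain the minimum somewhere contribute to roots; other lines are dominated. Here the surviving (envelope) indices are i = 2, i = 1, i = 0.
Intersections between consecutive envelope lines give the roots: for adjacent envelope indices i < j the intersection is x = (a_i − a_j) / (j − i). Reading off the sorted break points: {-6, 1}.
Verification: at each break x_0, at least two indices attain the minimum of min_i(a_i + i · x_0).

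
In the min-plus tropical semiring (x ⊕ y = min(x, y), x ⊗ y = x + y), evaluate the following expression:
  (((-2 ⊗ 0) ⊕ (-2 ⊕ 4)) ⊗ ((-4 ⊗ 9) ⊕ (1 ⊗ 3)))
(((-2 ⊗ 0) ⊕ (-2 ⊕ 4)) ⊗ ((-4 ⊗ 9) ⊕ (1 ⊗ 3))) = 2

Expand innermost to outermost. Recall ⊕ takes the minimum of its arguments and ⊗ takes their sum. Working out the expression (((-2 ⊗ 0) ⊕ (-2 ⊕ 4)) ⊗ ((-4 ⊗ 9) ⊕ (1 ⊗ 3))) gives 2.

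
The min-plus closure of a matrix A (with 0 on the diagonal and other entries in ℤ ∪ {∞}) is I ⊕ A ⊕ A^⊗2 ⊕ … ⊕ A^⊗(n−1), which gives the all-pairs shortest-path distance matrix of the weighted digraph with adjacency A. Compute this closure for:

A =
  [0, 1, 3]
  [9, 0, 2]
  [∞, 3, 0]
Closure =
  [0, 1, 3]
  [9, 0, 2]
  [12, 3, 0]

This is the Floyd-Warshall all-pairs shortest-path computation. For each intermediate vertex k = 0, 1, …, 2, update dist[i][j] ← min(dist[i][j], dist[i][k] + dist[k][j]). The final matrix gives, for each (i, j), the minimum total weight of any directed path from i to j (possibly empty when i = j).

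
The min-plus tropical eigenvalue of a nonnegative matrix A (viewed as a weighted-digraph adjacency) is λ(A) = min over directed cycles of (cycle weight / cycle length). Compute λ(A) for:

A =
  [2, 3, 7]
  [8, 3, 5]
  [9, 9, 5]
λ(A) = 2

Enumerate directed cycles and compute their means (weight / length). Sample:
  cycle 0 → 0: weight = 2, length = 1, mean = 2/1 ≈ 2.000
  cycle 1 → 1: weight = 3, length = 1, mean = 3/1 ≈ 3.000
  cycle 2 → 2: weight = 5, length = 1, mean = 5/1 ≈ 5.000
  cycle 0 → 1 → 0: weight = 11, length = 2, mean = 11/2 ≈ 5.500
  cycle 0 → 2 → 0: weight = 16, length = 2, mean = 16/2 ≈ 8.000
  cycle 1 → 0 → 1: weight = 11, length = 2, mean = 11/2 ≈ 5.500
Minimum mean = 2.000, attained e.g. along the cycle 0 → 0 with weight 2 and length 1. So λ(A) = 2/1 = 2.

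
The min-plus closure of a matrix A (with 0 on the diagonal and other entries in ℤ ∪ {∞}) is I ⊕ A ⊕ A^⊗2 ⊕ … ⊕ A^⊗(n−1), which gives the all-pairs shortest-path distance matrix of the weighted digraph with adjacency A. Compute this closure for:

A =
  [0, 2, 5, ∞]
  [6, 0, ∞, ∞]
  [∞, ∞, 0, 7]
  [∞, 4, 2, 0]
Closure =
  [0, 2, 5, 12]
  [6, 0, 11, 18]
  [17, 11, 0, 7]
  [10, 4, 2, 0]

This is the Floyd-Warshall all-pairs shortest-path computation. For each intermediate vertex k = 0, 1, …, 3, update dist[i][j] ← min(dist[i][j], dist[i][k] + dist[k][j]). The final matrix gives, for each (i, j), the minimum total weight of any directed path from i to j (possibly empty when i = j).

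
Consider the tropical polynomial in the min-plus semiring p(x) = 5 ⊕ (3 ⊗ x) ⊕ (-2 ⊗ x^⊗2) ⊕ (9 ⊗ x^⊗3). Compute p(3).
p(3) = 4

A tropical monomial a ⊗ x^⊗i evaluates to a + i · x. Evaluating each term at x = 3:
  Term 0 contributes 5 + 0 · 3 = 5
  Term 1 contributes 3 + 1 · 3 = 6
  Term 2 contributes -2 + 2 · 3 = 4
  Term 3 contributes 9 + 3 · 3 = 18
p(3) = ⊕ of these = min[5, 6, 4, 18] = 4.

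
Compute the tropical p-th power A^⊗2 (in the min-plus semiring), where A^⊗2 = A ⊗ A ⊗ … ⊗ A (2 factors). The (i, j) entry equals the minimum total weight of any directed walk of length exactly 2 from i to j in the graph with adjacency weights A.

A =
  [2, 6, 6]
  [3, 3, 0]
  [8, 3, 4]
A^⊗2 =
  [4, 8, 6]
  [5, 3, 3]
  [6, 6, 3]

Each entry (A^⊗2)_ij equals the minimum over all length-2 walks i = v_0 → v_1 → … → v_2 = j of Σ_t A[v_t][v_{t+1}]. For example, for (i, j) = (0, 2) we minimise over 3 possible intermediate vertex sequences; the minimum is 6, attained along the walk 0 → 1 → 2.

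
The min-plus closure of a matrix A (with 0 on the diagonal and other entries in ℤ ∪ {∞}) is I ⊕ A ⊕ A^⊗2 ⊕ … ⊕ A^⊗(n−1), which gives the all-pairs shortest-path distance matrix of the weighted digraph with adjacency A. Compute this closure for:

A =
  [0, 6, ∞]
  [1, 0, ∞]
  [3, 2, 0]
Closure =
  [0, 6, ∞]
  [1, 0, ∞]
  [3, 2, 0]

This is the Floyd-Warshall all-pairs shortest-path computation. For each intermediate vertex k = 0, 1, …, 2, update dist[i][j] ← min(dist[i][j], dist[i][k] + dist[k][j]). The final matrix gives, for each (i, j), the minimum total weight of any directed path from i to j (possibly empty when i = j).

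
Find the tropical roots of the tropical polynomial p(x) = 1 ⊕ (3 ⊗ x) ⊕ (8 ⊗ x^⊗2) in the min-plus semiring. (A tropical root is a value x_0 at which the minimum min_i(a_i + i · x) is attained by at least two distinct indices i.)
Roots: {-5, -2}

Each tropical root is a break point of the lower envelope of the lines y = a_i + i · x (there are 3 lines, with slopes 0, 1, ..., 2). Only the lines that attain the minimum somewhere contribute to roots; other lines are dominated. Here the surviving (envelope) indices are i = 2, i = 1, i = 0.
Intersections between consecutive envelope lines give the roots: for adjacent envelope indices i < j the intersection is x = (a_i − a_j) / (j − i). Reading off the sorted break points: {-5, -2}.
Verification: at each break x_0, at least two indices attain the minimum of min_i(a_i + i · x_0).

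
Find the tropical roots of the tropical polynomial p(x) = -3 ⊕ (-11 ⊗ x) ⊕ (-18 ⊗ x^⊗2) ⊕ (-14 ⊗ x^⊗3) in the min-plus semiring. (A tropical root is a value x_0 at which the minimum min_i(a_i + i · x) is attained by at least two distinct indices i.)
Roots: {-4, 7, 8}

Each tropical root is a break point of the lower envelope of the lines y = a_i + i · x (there are 4 lines, with slopes 0, 1, ..., 3). Only the lines that attain the minimum somewhere contribute to roots; other lines are dominated. Here the surviving (envelope) indices are i = 3, i = 2, i = 1, i = 0.
Intersections between consecutive envelope lines give the roots: for adjacent envelope indices i < j the intersection is x = (a_i − a_j) / (j − i). Reading off the sorted break points: {-4, 7, 8}.
Verification: at each break x_0, at least two indices attain the minimum of min_i(a_i + i · x_0).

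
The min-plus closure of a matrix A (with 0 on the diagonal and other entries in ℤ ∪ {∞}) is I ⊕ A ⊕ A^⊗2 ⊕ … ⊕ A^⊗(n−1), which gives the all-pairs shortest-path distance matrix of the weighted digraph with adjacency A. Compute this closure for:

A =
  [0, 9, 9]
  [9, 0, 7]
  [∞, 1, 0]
Closure =
  [0, 9, 9]
  [9, 0, 7]
  [10, 1, 0]

This is the Floyd-Warshall all-pairs shortest-path computation. For each intermediate vertex k = 0, 1, …, 2, update dist[i][j] ← min(dist[i][j], dist[i][k] + dist[k][j]). The final matrix gives, for each (i, j), the minimum total weight of any directed path from i to j (possibly empty when i = j).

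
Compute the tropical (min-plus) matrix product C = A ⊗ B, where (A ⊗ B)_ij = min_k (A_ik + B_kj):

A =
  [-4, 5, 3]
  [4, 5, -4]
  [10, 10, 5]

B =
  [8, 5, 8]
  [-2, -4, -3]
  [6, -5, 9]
A ⊗ B =
  [3, -2, 2]
  [2, -9, 2]
  [8, 0, 7]

Apply the min-plus product entry-by-entry:
  C[0][0] = min over k of (A[0][0] + B[0][0] = -4 + 8 = 4, A[0][1] + B[1][0] = 5 + -2 = 3, A[0][2] + B[2][0] = 3 + 6 = 9) = 3 (attained at k = 1)
  C[0][1] = min over k of (A[0][0] + B[0][1] = -4 + 5 = 1, A[0][1] + B[1][1] = 5 + -4 = 1, A[0][2] + B[2][1] = 3 + -5 = -2) = -2 (attained at k = 2)
  C[0][2] = min over k of (A[0][0] + B[0][2] = -4 + 8 = 4, A[0][1] + B[1][2] = 5 + -3 = 2, A[0][2] + B[2][2] = 3 + 9 = 12) = 2 (attained at k = 1)
  C[1][0] = min over k of (A[1][0] + B[0][0] = 4 + 8 = 12, A[1][1] + B[1][0] = 5 + -2 = 3, A[1][2] + B[2][0] = -4 + 6 = 2) = 2 (attained at k = 2)
  C[1][1] = min over k of (A[1][0] + B[0][1] = 4 + 5 = 9, A[1][1] + B[1][1] = 5 + -4 = 1, A[1][2] + B[2][1] = -4 + -5 = -9) = -9 (attained at k = 2)
  C[1][2] = min over k of (A[1][0] + B[0][2] = 4 + 8 = 12, A[1][1] + B[1][2] = 5 + -3 = 2, A[1][2] + B[2][2] = -4 + 9 = 5) = 2 (attained at k = 1)
  C[2][0] = min over k of (A[2][0] + B[0][0] = 10 + 8 = 18, A[2][1] + B[1][0] = 10 + -2 = 8, A[2][2] + B[2][0] = 5 + 6 = 11) = 8 (attained at k = 1)
  C[2][1] = min over k of (A[2][0] + B[0][1] = 10 + 5 = 15, A[2][1] + B[1][1] = 10 + -4 = 6, A[2][2] + B[2][1] = 5 + -5 = 0) = 0 (attained at k = 2)
  C[2][2] = min over k of (A[2][0] + B[0][2] = 10 + 8 = 18, A[2][1] + B[1][2] = 10 + -3 = 7, A[2][2] + B[2][2] = 5 + 9 = 14) = 7 (attained at k = 1)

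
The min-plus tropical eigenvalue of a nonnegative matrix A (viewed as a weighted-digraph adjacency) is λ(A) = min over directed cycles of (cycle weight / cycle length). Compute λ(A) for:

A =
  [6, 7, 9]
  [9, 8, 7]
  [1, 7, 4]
λ(A) = 4

Enumerate directed cycles and compute their means (weight / length). Sample:
  cycle 0 → 0: weight = 6, length = 1, mean = 6/1 ≈ 6.000
  cycle 1 → 1: weight = 8, length = 1, mean = 8/1 ≈ 8.000
  cycle 2 → 2: weight = 4, length = 1, mean = 4/1 ≈ 4.000
  cycle 0 → 1 → 0: weight = 16, length = 2, mean = 16/2 ≈ 8.000
  cycle 0 → 2 → 0: weight = 10, length = 2, mean = 10/2 ≈ 5.000
  cycle 1 → 0 → 1: weight = 16, length = 2, mean = 16/2 ≈ 8.000
Minimum mean = 4.000, attained e.g. along the cycle 2 → 2 with weight 4 and length 1. So λ(A) = 4/1 = 4.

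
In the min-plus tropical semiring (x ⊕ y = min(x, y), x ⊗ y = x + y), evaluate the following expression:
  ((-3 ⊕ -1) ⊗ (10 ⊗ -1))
((-3 ⊕ -1) ⊗ (10 ⊗ -1)) = 6

Expand innermost to outermost. Recall ⊕ takes the minimum of its arguments and ⊗ takes their sum. Working out the expression ((-3 ⊕ -1) ⊗ (10 ⊗ -1)) gives 6.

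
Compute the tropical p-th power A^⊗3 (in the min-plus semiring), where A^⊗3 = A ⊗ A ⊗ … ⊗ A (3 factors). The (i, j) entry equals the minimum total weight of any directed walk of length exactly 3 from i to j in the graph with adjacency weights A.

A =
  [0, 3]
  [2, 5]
A^⊗3 =
  [0, 3]
  [2, 5]

Each entry (A^⊗3)_ij equals the minimum over all length-3 walks i = v_0 → v_1 → … → v_3 = j of Σ_t A[v_t][v_{t+1}]. For example, for (i, j) = (0, 1) we minimise over 4 possible intermediate vertex sequences; the minimum is 3, attained along the walk 0 → 0 → 0 → 1.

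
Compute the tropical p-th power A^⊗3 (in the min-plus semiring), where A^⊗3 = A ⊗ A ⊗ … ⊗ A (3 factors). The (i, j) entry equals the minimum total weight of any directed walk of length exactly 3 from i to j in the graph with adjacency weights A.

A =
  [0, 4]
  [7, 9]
A^⊗3 =
  [0, 4]
  [7, 11]

Each entry (A^⊗3)_ij equals the minimum over all length-3 walks i = v_0 → v_1 → … → v_3 = j of Σ_t A[v_t][v_{t+1}]. For example, for (i, j) = (0, 1) we minimise over 4 possible intermediate vertex sequences; the minimum is 4, attained along the walk 0 → 0 → 0 → 1.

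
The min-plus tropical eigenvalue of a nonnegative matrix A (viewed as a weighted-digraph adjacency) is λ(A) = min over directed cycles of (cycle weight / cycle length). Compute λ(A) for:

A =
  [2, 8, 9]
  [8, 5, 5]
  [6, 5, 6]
λ(A) = 2

Enumerate directed cycles and compute their means (weight / length). Sample:
  cycle 0 → 0: weight = 2, length = 1, mean = 2/1 ≈ 2.000
  cycle 1 → 1: weight = 5, length = 1, mean = 5/1 ≈ 5.000
  cycle 2 → 2: weight = 6, length = 1, mean = 6/1 ≈ 6.000
  cycle 0 → 1 → 0: weight = 16, length = 2, mean = 16/2 ≈ 8.000
  cycle 0 → 2 → 0: weight = 15, length = 2, mean = 15/2 ≈ 7.500
  cycle 1 → 0 → 1: weight = 16, length = 2, mean = 16/2 ≈ 8.000
Minimum mean = 2.000, attained e.g. along the cycle 0 → 0 with weight 2 and length 1. So λ(A) = 2/1 = 2.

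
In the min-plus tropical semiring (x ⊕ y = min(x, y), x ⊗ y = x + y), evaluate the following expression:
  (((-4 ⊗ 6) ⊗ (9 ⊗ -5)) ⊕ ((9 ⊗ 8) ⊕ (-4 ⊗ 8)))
(((-4 ⊗ 6) ⊗ (9 ⊗ -5)) ⊕ ((9 ⊗ 8) ⊕ (-4 ⊗ 8))) = 4

Expand innermost to outermost. Recall ⊕ takes the minimum of its arguments and ⊗ takes their sum. Working out the expression (((-4 ⊗ 6) ⊗ (9 ⊗ -5)) ⊕ ((9 ⊗ 8) ⊕ (-4 ⊗ 8))) gives 4.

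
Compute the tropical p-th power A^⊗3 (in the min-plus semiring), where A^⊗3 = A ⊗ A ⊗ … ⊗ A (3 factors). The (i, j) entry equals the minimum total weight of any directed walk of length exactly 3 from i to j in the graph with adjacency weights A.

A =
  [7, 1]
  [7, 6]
A^⊗3 =
  [14, 9]
  [15, 14]

Each entry (A^⊗3)_ij equals the minimum over all length-3 walks i = v_0 → v_1 → … → v_3 = j of Σ_t A[v_t][v_{t+1}]. For example, for (i, j) = (0, 1) we minimise over 4 possible intermediate vertex sequences; the minimum is 9, attained along the walk 0 → 1 → 0 → 1.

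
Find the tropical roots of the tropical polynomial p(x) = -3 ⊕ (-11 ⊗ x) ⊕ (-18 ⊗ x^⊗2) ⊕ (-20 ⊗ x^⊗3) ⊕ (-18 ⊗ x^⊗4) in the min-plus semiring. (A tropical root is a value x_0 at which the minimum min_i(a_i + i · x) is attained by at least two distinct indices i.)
Roots: {-2, 2, 7, 8}

Each tropical root is a break point of the lower envelope of the lines y = a_i + i · x (there are 5 lines, with slopes 0, 1, ..., 4). Only the lines that attain the minimum somewhere contribute to roots; other lines are dominated. Here the surviving (envelope) indices are i = 4, i = 3, i = 2, i = 1, i = 0.
Intersections between consecutive envelope lines give the roots: for adjacent envelope indices i < j the intersection is x = (a_i − a_j) / (j − i). Reading off the sorted break points: {-2, 2, 7, 8}.
Verification: at each break x_0, at least two indices attain the minimum of min_i(a_i + i · x_0).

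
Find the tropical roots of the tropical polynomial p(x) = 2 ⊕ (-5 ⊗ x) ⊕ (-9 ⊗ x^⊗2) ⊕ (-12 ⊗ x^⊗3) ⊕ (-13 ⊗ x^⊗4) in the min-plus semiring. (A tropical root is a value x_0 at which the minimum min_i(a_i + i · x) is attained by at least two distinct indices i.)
Roots: {1, 3, 4, 7}

Each tropical root is a break point of the lower envelope of the lines y = a_i + i · x (there are 5 lines, with slopes 0, 1, ..., 4). Only the lines that attain the minimum somewhere contribute to roots; other lines are dominated. Here the surviving (envelope) indices are i = 4, i = 3, i = 2, i = 1, i = 0.
Intersections between consecutive envelope lines give the roots: for adjacent envelope indices i < j the intersection is x = (a_i − a_j) / (j − i). Reading off the sorted break points: {1, 3, 4, 7}.
Verification: at each break x_0, at least two indices attain the minimum of min_i(a_i + i · x_0).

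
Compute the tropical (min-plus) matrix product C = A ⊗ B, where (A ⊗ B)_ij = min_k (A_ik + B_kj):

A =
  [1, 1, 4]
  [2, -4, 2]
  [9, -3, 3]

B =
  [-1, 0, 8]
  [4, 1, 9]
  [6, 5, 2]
A ⊗ B =
  [0, 1, 6]
  [0, -3, 4]
  [1, -2, 5]

Apply the min-plus product entry-by-entry:
  C[0][0] = min over k of (A[0][0] + B[0][0] = 1 + -1 = 0, A[0][1] + B[1][0] = 1 + 4 = 5, A[0][2] + B[2][0] = 4 + 6 = 10) = 0 (attained at k = 0)
  C[0][1] = min over k of (A[0][0] + B[0][1] = 1 + 0 = 1, A[0][1] + B[1][1] = 1 + 1 = 2, A[0][2] + B[2][1] = 4 + 5 = 9) = 1 (attained at k = 0)
  C[0][2] = min over k of (A[0][0] + B[0][2] = 1 + 8 = 9, A[0][1] + B[1][2] = 1 + 9 = 10, A[0][2] + B[2][2] = 4 + 2 = 6) = 6 (attained at k = 2)
  C[1][0] = min over k of (A[1][0] + B[0][0] = 2 + -1 = 1, A[1][1] + B[1][0] = -4 + 4 = 0, A[1][2] + B[2][0] = 2 + 6 = 8) = 0 (attained at k = 1)
  C[1][1] = min over k of (A[1][0] + B[0][1] = 2 + 0 = 2, A[1][1] + B[1][1] = -4 + 1 = -3, A[1][2] + B[2][1] = 2 + 5 = 7) = -3 (attained at k = 1)
  C[1][2] = min over k of (A[1][0] + B[0][2] = 2 + 8 = 10, A[1][1] + B[1][2] = -4 + 9 = 5, A[1][2] + B[2][2] = 2 + 2 = 4) = 4 (attained at k = 2)
  C[2][0] = min over k of (A[2][0] + B[0][0] = 9 + -1 = 8, A[2][1] + B[1][0] = -3 + 4 = 1, A[2][2] + B[2][0] = 3 + 6 = 9) = 1 (attained at k = 1)
  C[2][1] = min over k of (A[2][0] + B[0][1] = 9 + 0 = 9, A[2][1] + B[1][1] = -3 + 1 = -2, A[2][2] + B[2][1] = 3 + 5 = 8) = -2 (attained at k = 1)
  C[2][2] = min over k of (A[2][0] + B[0][2] = 9 + 8 = 17, A[2][1] + B[1][2] = -3 + 9 = 6, A[2][2] + B[2][2] = 3 + 2 = 5) = 5 (attained at k = 2)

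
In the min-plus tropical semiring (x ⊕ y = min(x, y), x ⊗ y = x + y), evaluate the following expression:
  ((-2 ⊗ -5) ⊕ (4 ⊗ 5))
((-2 ⊗ -5) ⊕ (4 ⊗ 5)) = -7

Expand innermost to outermost. Recall ⊕ takes the minimum of its arguments and ⊗ takes their sum. Working out the expression ((-2 ⊗ -5) ⊕ (4 ⊗ 5)) gives -7.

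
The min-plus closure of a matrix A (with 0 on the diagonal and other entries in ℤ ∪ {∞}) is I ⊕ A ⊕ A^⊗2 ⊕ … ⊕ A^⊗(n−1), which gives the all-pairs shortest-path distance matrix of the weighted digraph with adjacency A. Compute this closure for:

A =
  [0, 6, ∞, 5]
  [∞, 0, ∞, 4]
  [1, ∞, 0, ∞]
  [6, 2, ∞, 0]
Closure =
  [0, 6, ∞, 5]
  [10, 0, ∞, 4]
  [1, 7, 0, 6]
  [6, 2, ∞, 0]

This is the Floyd-Warshall all-pairs shortest-path computation. For each intermediate vertex k = 0, 1, …, 3, update dist[i][j] ← min(dist[i][j], dist[i][k] + dist[k][j]). The final matrix gives, for each (i, j), the minimum total weight of any directed path from i to j (possibly empty when i = j).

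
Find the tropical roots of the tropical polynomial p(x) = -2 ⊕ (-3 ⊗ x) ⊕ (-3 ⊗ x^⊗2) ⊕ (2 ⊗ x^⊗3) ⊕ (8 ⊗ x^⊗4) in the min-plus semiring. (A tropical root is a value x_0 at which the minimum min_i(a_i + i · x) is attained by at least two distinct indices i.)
Roots: {-6, -5, 0, 1}

Each tropical root is a break point of the lower envelope of the lines y = a_i + i · x (there are 5 lines, with slopes 0, 1, ..., 4). Only the lines that attain the minimum somewhere contribute to roots; other lines are dominated. Here the surviving (envelope) indices are i = 4, i = 3, i = 2, i = 1, i = 0.
Intersections between consecutive envelope lines give the roots: for adjacent envelope indices i < j the intersection is x = (a_i − a_j) / (j − i). Reading off the sorted break points: {-6, -5, 0, 1}.
Verification: at each break x_0, at least two indices attain the minimum of min_i(a_i + i · x_0).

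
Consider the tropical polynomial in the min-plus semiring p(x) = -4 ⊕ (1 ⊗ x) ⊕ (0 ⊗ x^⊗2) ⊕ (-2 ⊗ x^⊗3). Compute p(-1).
p(-1) = -5

A tropical monomial a ⊗ x^⊗i evaluates to a + i · x. Evaluating each term at x = -1:
  Term 0 contributes -4 + 0 · -1 = -4
  Term 1 contributes 1 + 1 · -1 = 0
  Term 2 contributes 0 + 2 · -1 = -2
  Term 3 contributes -2 + 3 · -1 = -5
p(-1) = ⊕ of these = min[-4, 0, -2, -5] = -5.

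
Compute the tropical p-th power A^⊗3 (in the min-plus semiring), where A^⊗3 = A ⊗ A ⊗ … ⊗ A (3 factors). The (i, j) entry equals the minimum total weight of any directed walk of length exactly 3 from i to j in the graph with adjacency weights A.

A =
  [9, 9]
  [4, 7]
A^⊗3 =
  [20, 22]
  [17, 20]

Each entry (A^⊗3)_ij equals the minimum over all length-3 walks i = v_0 → v_1 → … → v_3 = j of Σ_t A[v_t][v_{t+1}]. For example, for (i, j) = (0, 1) we minimise over 4 possible intermediate vertex sequences; the minimum is 22, attained along the walk 0 → 1 → 0 → 1.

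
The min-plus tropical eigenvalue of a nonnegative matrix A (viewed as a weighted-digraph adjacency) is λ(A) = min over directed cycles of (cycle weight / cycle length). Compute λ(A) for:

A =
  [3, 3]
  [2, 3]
λ(A) = 5/2

Enumerate directed cycles and compute their means (weight / length). Sample:
  cycle 0 → 0: weight = 3, length = 1, mean = 3/1 ≈ 3.000
  cycle 1 → 1: weight = 3, length = 1, mean = 3/1 ≈ 3.000
  cycle 0 → 1 → 0: weight = 5, length = 2, mean = 5/2 ≈ 2.500
  cycle 1 → 0 → 1: weight = 5, length = 2, mean = 5/2 ≈ 2.500
Minimum mean = 2.500, attained e.g. along the cycle 0 → 1 → 0 with weight 5 and length 2. So λ(A) = 5/2 = 5/2.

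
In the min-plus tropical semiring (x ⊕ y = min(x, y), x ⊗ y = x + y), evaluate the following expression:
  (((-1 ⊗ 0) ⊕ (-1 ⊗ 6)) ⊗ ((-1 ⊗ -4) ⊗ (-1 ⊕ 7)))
(((-1 ⊗ 0) ⊕ (-1 ⊗ 6)) ⊗ ((-1 ⊗ -4) ⊗ (-1 ⊕ 7))) = -7

Expand innermost to outermost. Recall ⊕ takes the minimum of its arguments and ⊗ takes their sum. Working out the expression (((-1 ⊗ 0) ⊕ (-1 ⊗ 6)) ⊗ ((-1 ⊗ -4) ⊗ (-1 ⊕ 7))) gives -7.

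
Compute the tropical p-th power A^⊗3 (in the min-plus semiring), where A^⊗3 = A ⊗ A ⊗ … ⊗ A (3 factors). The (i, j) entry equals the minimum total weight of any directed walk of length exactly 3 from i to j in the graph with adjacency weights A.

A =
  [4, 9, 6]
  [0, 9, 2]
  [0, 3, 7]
A^⊗3 =
  [9, 13, 11]
  [5, 9, 7]
  [5, 8, 9]

Each entry (A^⊗3)_ij equals the minimum over all length-3 walks i = v_0 → v_1 → … → v_3 = j of Σ_t A[v_t][v_{t+1}]. For example, for (i, j) = (0, 2) we minimise over 9 possible intermediate vertex sequences; the minimum is 11, attained along the walk 0 → 2 → 1 → 2.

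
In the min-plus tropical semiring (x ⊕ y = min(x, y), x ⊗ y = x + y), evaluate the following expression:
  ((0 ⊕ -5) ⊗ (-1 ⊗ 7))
((0 ⊕ -5) ⊗ (-1 ⊗ 7)) = 1

Expand innermost to outermost. Recall ⊕ takes the minimum of its arguments and ⊗ takes their sum. Working out the expression ((0 ⊕ -5) ⊗ (-1 ⊗ 7)) gives 1.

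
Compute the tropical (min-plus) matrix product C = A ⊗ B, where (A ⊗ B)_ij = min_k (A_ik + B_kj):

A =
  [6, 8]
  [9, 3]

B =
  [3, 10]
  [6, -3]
A ⊗ B =
  [9, 5]
  [9, 0]

Apply the min-plus product entry-by-entry:
  C[0][0] = min over k of (A[0][0] + B[0][0] = 6 + 3 = 9, A[0][1] + B[1][0] = 8 + 6 = 14) = 9 (attained at k = 0)
  C[0][1] = min over k of (A[0][0] + B[0][1] = 6 + 10 = 16, A[0][1] + B[1][1] = 8 + -3 = 5) = 5 (attained at k = 1)
  C[1][0] = min over k of (A[1][0] + B[0][0] = 9 + 3 = 12, A[1][1] + B[1][0] = 3 + 6 = 9) = 9 (attained at k = 1)
  C[1][1] = min over k of (A[1][0] + B[0][1] = 9 + 10 = 19, A[1][1] + B[1][1] = 3 + -3 = 0) = 0 (attained at k = 1)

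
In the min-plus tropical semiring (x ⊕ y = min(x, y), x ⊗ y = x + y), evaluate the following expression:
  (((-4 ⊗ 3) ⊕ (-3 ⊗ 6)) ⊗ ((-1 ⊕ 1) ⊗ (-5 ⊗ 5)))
(((-4 ⊗ 3) ⊕ (-3 ⊗ 6)) ⊗ ((-1 ⊕ 1) ⊗ (-5 ⊗ 5))) = -2

Expand innermost to outermost. Recall ⊕ takes the minimum of its arguments and ⊗ takes their sum. Working out the expression (((-4 ⊗ 3) ⊕ (-3 ⊗ 6)) ⊗ ((-1 ⊕ 1) ⊗ (-5 ⊗ 5))) gives -2.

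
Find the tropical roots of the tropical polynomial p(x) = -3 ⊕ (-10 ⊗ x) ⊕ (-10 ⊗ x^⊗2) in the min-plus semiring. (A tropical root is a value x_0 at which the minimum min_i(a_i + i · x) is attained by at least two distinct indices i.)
Roots: {0, 7}

Each tropical root is a break point of the lower envelope of the lines y = a_i + i · x (there are 3 lines, with slopes 0, 1, ..., 2). Only the lines that attain the minimum somewhere contribute to roots; other lines are dominated. Here the surviving (envelope) indices are i = 2, i = 1, i = 0.
Intersections between consecutive envelope lines give the roots: for adjacent envelope indices i < j the intersection is x = (a_i − a_j) / (j − i). Reading off the sorted break points: {0, 7}.
Verification: at each break x_0, at least two indices attain the minimum of min_i(a_i + i · x_0).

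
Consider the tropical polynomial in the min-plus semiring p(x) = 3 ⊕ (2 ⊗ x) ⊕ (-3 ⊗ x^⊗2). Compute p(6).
p(6) = 3

A tropical monomial a ⊗ x^⊗i evaluates to a + i · x. Evaluating each term at x = 6:
  Term 0 contributes 3 + 0 · 6 = 3
  Term 1 contributes 2 + 1 · 6 = 8
  Term 2 contributes -3 + 2 · 6 = 9
p(6) = ⊕ of these = min[3, 8, 9] = 3.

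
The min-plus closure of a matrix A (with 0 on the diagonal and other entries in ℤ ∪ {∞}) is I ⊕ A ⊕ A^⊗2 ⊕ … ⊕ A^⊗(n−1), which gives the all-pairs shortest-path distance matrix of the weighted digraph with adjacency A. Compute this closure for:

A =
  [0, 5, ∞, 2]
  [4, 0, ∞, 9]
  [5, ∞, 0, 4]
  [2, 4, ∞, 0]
Closure =
  [0, 5, ∞, 2]
  [4, 0, ∞, 6]
  [5, 8, 0, 4]
  [2, 4, ∞, 0]

This is the Floyd-Warshall all-pairs shortest-path computation. For each intermediate vertex k = 0, 1, …, 3, update dist[i][j] ← min(dist[i][j], dist[i][k] + dist[k][j]). The final matrix gives, for each (i, j), the minimum total weight of any directed path from i to j (possibly empty when i = j).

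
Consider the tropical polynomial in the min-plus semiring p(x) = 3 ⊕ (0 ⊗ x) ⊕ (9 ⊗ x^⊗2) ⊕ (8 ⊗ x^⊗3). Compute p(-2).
p(-2) = -2

A tropical monomial a ⊗ x^⊗i evaluates to a + i · x. Evaluating each term at x = -2:
  Term 0 contributes 3 + 0 · -2 = 3
  Term 1 contributes 0 + 1 · -2 = -2
  Term 2 contributes 9 + 2 · -2 = 5
  Term 3 contributes 8 + 3 · -2 = 2
p(-2) = ⊕ of these = min[3, -2, 5, 2] = -2.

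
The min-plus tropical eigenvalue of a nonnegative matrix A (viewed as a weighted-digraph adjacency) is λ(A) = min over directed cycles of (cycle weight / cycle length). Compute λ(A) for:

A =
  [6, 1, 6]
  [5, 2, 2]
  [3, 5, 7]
λ(A) = 2

Enumerate directed cycles and compute their means (weight / length). Sample:
  cycle 0 → 0: weight = 6, length = 1, mean = 6/1 ≈ 6.000
  cycle 1 → 1: weight = 2, length = 1, mean = 2/1 ≈ 2.000
  cycle 2 → 2: weight = 7, length = 1, mean = 7/1 ≈ 7.000
  cycle 0 → 1 → 0: weight = 6, length = 2, mean = 6/2 ≈ 3.000
  cycle 0 → 2 → 0: weight = 9, length = 2, mean = 9/2 ≈ 4.500
  cycle 1 → 0 → 1: weight = 6, length = 2, mean = 6/2 ≈ 3.000
Minimum mean = 2.000, attained e.g. along the cycle 1 → 1 with weight 2 and length 1. So λ(A) = 2/1 = 2.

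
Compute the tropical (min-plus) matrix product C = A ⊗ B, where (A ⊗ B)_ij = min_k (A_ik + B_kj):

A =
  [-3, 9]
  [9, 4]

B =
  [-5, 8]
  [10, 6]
A ⊗ B =
  [-8, 5]
  [4, 10]

Apply the min-plus product entry-by-entry:
  C[0][0] = min over k of (A[0][0] + B[0][0] = -3 + -5 = -8, A[0][1] + B[1][0] = 9 + 10 = 19) = -8 (attained at k = 0)
  C[0][1] = min over k of (A[0][0] + B[0][1] = -3 + 8 = 5, A[0][1] + B[1][1] = 9 + 6 = 15) = 5 (attained at k = 0)
  C[1][0] = min over k of (A[1][0] + B[0][0] = 9 + -5 = 4, A[1][1] + B[1][0] = 4 + 10 = 14) = 4 (attained at k = 0)
  C[1][1] = min over k of (A[1][0] + B[0][1] = 9 + 8 = 17, A[1][1] + B[1][1] = 4 + 6 = 10) = 10 (attained at k = 1)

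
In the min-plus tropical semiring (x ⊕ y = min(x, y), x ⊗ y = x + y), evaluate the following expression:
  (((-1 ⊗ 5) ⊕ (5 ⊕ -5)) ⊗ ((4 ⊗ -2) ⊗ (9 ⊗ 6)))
(((-1 ⊗ 5) ⊕ (5 ⊕ -5)) ⊗ ((4 ⊗ -2) ⊗ (9 ⊗ 6))) = 12

Expand innermost to outermost. Recall ⊕ takes the minimum of its arguments and ⊗ takes their sum. Working out the expression (((-1 ⊗ 5) ⊕ (5 ⊕ -5)) ⊗ ((4 ⊗ -2) ⊗ (9 ⊗ 6))) gives 12.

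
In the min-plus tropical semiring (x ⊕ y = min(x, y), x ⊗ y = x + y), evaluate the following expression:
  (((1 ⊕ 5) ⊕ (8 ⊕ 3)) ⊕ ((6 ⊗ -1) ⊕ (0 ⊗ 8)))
(((1 ⊕ 5) ⊕ (8 ⊕ 3)) ⊕ ((6 ⊗ -1) ⊕ (0 ⊗ 8))) = 1

Expand innermost to outermost. Recall ⊕ takes the minimum of its arguments and ⊗ takes their sum. Working out the expression (((1 ⊕ 5) ⊕ (8 ⊕ 3)) ⊕ ((6 ⊗ -1) ⊕ (0 ⊗ 8))) gives 1.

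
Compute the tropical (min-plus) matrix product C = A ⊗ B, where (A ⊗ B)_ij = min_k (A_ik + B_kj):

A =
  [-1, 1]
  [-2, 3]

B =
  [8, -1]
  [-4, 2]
A ⊗ B =
  [-3, -2]
  [-1, -3]

Apply the min-plus product entry-by-entry:
  C[0][0] = min over k of (A[0][0] + B[0][0] = -1 + 8 = 7, A[0][1] + B[1][0] = 1 + -4 = -3) = -3 (attained at k = 1)
  C[0][1] = min over k of (A[0][0] + B[0][1] = -1 + -1 = -2, A[0][1] + B[1][1] = 1 + 2 = 3) = -2 (attained at k = 0)
  C[1][0] = min over k of (A[1][0] + B[0][0] = -2 + 8 = 6, A[1][1] + B[1][0] = 3 + -4 = -1) = -1 (attained at k = 1)
  C[1][1] = min over k of (A[1][0] + B[0][1] = -2 + -1 = -3, A[1][1] + B[1][1] = 3 + 2 = 5) = -3 (attained at k = 0)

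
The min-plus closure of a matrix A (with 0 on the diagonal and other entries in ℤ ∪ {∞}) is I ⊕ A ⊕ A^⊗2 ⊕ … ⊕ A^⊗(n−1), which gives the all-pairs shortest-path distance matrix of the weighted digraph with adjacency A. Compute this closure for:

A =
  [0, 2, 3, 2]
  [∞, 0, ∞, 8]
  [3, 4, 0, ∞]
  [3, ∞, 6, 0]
Closure =
  [0, 2, 3, 2]
  [11, 0, 14, 8]
  [3, 4, 0, 5]
  [3, 5, 6, 0]

This is the Floyd-Warshall all-pairs shortest-path computation. For each intermediate vertex k = 0, 1, …, 3, update dist[i][j] ← min(dist[i][j], dist[i][k] + dist[k][j]). The final matrix gives, for each (i, j), the minimum total weight of any directed path from i to j (possibly empty when i = j).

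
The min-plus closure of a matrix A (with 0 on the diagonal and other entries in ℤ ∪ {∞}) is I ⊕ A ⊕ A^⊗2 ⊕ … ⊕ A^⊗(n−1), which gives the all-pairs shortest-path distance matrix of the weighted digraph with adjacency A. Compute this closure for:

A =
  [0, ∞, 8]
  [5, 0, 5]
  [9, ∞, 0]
Closure =
  [0, ∞, 8]
  [5, 0, 5]
  [9, ∞, 0]

This is the Floyd-Warshall all-pairs shortest-path computation. For each intermediate vertex k = 0, 1, …, 2, update dist[i][j] ← min(dist[i][j], dist[i][k] + dist[k][j]). The final matrix gives, for each (i, j), the minimum total weight of any directed path from i to j (possibly empty when i = j).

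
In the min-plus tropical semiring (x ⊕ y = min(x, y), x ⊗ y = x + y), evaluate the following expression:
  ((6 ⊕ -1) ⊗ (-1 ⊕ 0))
((6 ⊕ -1) ⊗ (-1 ⊕ 0)) = -2

Expand innermost to outermost. Recall ⊕ takes the minimum of its arguments and ⊗ takes their sum. Working out the expression ((6 ⊕ -1) ⊗ (-1 ⊕ 0)) gives -2.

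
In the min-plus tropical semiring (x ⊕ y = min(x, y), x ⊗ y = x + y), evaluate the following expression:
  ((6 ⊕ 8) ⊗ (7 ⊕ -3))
((6 ⊕ 8) ⊗ (7 ⊕ -3)) = 3

Expand innermost to outermost. Recall ⊕ takes the minimum of its arguments and ⊗ takes their sum. Working out the expression ((6 ⊕ 8) ⊗ (7 ⊕ -3)) gives 3.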